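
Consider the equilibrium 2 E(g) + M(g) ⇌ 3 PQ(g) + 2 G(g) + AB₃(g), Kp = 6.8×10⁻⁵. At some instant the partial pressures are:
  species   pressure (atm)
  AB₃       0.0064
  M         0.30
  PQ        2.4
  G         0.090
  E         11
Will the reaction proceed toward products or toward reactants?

Qp = P(PQ)³·P(G)²·P(AB₃) / (P(E)²·P(M)) = (2.4)³·(0.090)²·(0.0064) / ((11)²·(0.30)) = 2.0×10⁻⁵
Qp = 2.0×10⁻⁵ < Kp = 6.8×10⁻⁵, so the forward reaction proceeds.

forward (toward products)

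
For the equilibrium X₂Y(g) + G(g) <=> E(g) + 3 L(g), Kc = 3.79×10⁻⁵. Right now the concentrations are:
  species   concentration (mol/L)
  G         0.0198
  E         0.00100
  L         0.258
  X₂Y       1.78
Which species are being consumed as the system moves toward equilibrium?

Qc = [E]·[L]³ / ([X₂Y]·[G]) = (0.00100)·(0.258)³ / ((1.78)·(0.0198)) = 4.87×10⁻⁴
Qc = 4.87×10⁻⁴ > Kc = 3.79×10⁻⁵: net reverse reaction.

E, L (products)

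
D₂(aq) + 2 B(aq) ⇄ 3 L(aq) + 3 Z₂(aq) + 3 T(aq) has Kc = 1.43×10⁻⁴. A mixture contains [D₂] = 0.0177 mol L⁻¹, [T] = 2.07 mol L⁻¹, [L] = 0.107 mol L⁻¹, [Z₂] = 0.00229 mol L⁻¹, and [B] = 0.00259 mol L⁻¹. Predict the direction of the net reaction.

in the reverse direction

Qc = [L]³·[Z₂]³·[T]³ / ([D₂]·[B]²) = (0.107)³·(0.00229)³·(2.07)³ / ((0.0177)·(0.00259)²) = 0.00110
Qc = 0.00110 > Kc = 1.43×10⁻⁴, so the reverse reaction proceeds.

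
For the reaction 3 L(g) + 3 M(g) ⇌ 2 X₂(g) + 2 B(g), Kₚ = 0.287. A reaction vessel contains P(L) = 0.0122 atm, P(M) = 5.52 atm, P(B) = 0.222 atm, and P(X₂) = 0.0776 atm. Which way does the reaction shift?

Qₚ = P(X₂)²·P(B)² / (P(L)³·P(M)³) = (0.0776)²·(0.222)² / ((0.0122)³·(5.52)³) = 0.972
Qₚ = 0.972 > Kₚ = 0.287, so the reverse reaction proceeds.

toward reactants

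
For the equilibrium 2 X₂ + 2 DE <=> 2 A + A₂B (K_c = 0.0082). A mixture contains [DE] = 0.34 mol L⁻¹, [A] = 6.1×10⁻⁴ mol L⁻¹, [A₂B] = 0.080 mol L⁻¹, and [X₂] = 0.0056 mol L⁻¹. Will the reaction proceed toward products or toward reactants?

neither direction; the system is at equilibrium

Q_c = [A]²·[A₂B] / ([X₂]²·[DE]²) = (6.1×10⁻⁴)²·(0.080) / ((0.0056)²·(0.34)²) = 0.0082
Q_c = 0.0082 = K_c, so the system is already at equilibrium.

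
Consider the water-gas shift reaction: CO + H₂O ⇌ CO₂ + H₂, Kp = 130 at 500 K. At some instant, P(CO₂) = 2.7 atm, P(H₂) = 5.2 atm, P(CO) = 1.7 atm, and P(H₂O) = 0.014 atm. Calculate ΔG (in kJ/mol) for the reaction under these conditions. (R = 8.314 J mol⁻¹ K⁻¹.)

ΔG = 6.29 kJ/mol

Qp = P(CO₂)·P(H₂) / (P(CO)·P(H₂O)) = (2.7)·(5.2) / ((1.7)·(0.014)) = 590
ΔG = RT ln(Qp/Kp) = (8.314 J mol⁻¹ K⁻¹)(500 K) × ln(590/130)
   = (4.157 kJ/mol)(1.513) = 6.29 kJ/mol
ΔG > 0, so the forward reaction is non-spontaneous (proceeds in reverse).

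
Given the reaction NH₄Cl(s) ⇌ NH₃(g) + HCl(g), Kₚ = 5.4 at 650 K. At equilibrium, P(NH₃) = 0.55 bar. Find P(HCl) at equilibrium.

(NH₄Cl is a pure solid — omitted from Kₚ.)
At equilibrium, Kₚ = P(NH₃)·P(HCl) = 5.4.
(0.55)·(P(HCl)) = 5.4
P(HCl) = 9.82 = 9.8 bar

P(HCl) = 9.8 bar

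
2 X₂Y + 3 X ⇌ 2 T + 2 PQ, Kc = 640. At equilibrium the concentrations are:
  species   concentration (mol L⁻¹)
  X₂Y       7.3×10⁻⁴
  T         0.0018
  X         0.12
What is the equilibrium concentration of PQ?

At equilibrium, Kc = [T]²·[PQ]² / ([X₂Y]²·[X]³) = 640.
(0.0018)²·([PQ])² / ((7.3×10⁻⁴)²·(0.12)³) = 640
[PQ]² = 0.182 ⇒ [PQ] = 0.43 mol L⁻¹

[PQ] = 0.43 mol L⁻¹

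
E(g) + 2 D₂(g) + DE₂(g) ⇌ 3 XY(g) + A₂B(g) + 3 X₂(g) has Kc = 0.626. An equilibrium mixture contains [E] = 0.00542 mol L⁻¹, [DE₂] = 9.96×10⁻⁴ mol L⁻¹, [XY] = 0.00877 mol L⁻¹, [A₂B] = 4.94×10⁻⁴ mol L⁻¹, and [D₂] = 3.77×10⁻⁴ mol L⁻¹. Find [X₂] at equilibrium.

[X₂] = 0.113 mol L⁻¹

At equilibrium, Kc = [XY]³·[A₂B]·[X₂]³ / ([E]·[D₂]²·[DE₂]) = 0.626.
(0.00877)³·(4.94×10⁻⁴)·([X₂])³ / ((0.00542)·(3.77×10⁻⁴)²·(9.96×10⁻⁴)) = 0.626
[X₂]³ = 0.00144 ⇒ [X₂] = 0.113 mol L⁻¹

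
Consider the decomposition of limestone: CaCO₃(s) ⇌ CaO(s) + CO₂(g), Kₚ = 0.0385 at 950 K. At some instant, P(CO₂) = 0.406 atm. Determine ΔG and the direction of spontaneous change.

ΔG = 18.6 kJ/mol; the forward reaction is non-spontaneous

(CaCO₃, CaO are pure solids — omitted from Qₚ.)
Qₚ = P(CO₂) = 0.406
ΔG = RT ln(Qₚ/Kₚ) = (8.314 J mol⁻¹ K⁻¹)(950 K) × ln(0.406/0.0385)
   = (7.898 kJ/mol)(2.356) = 18.6 kJ/mol
ΔG > 0, so the forward reaction is non-spontaneous (proceeds in reverse).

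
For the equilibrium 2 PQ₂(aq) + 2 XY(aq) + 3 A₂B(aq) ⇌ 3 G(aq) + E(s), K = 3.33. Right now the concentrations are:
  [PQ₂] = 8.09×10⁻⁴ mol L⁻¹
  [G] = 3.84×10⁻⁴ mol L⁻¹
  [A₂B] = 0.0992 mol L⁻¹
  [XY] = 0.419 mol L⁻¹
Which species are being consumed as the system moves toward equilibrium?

PQ₂, XY, A₂B (reactants)

(E is a pure solid — omitted from Q.)
Q = [G]³ / ([PQ₂]²·[XY]²·[A₂B]³) = (3.84×10⁻⁴)³ / ((8.09×10⁻⁴)²·(0.419)²·(0.0992)³) = 0.505
Q = 0.505 < K = 3.33: net forward reaction.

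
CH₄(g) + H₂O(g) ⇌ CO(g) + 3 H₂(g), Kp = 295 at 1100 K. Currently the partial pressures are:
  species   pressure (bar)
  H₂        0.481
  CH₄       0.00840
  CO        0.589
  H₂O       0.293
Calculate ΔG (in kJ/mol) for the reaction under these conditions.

ΔG = -22.0 kJ/mol

Qp = P(CO)·P(H₂)³ / (P(CH₄)·P(H₂O)) = (0.589)·(0.481)³ / ((0.00840)·(0.293)) = 26.6
ΔG = RT ln(Qp/Kp) = (8.314 J mol⁻¹ K⁻¹)(1100 K) × ln(26.6/295)
   = (9.145 kJ/mol)(-2.406) = -22.0 kJ/mol
ΔG < 0, so the forward reaction is spontaneous (proceeds forward).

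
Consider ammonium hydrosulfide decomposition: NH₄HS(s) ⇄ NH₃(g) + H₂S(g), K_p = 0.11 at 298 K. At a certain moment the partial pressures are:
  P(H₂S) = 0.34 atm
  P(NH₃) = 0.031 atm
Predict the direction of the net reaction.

forward (toward products)

(NH₄HS is a pure solid — omitted from Q_p.)
Q_p = P(NH₃)·P(H₂S) = (0.031)·(0.34) = 0.011
Q_p = 0.011 < K_p = 0.11, so the forward reaction proceeds.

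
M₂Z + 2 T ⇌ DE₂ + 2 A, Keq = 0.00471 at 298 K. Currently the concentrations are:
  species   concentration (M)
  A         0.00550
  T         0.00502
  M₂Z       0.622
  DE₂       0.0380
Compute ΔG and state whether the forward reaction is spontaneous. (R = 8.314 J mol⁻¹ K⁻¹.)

ΔG = 6.80 kJ/mol; the forward reaction is non-spontaneous

Q = [DE₂]·[A]² / ([M₂Z]·[T]²) = (0.0380)·(0.00550)² / ((0.622)·(0.00502)²) = 0.0733
ΔG = RT ln(Q/Keq) = (8.314 J mol⁻¹ K⁻¹)(298 K) × ln(0.0733/0.00471)
   = (2.478 kJ/mol)(2.745) = 6.80 kJ/mol
ΔG > 0, so the forward reaction is non-spontaneous (proceeds in reverse).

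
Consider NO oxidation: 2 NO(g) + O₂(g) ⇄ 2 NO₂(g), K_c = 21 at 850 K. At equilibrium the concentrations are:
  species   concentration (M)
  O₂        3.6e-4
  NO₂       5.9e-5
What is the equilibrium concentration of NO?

At equilibrium, K_c = [NO₂]² / ([NO]²·[O₂]) = 21.
(5.9e-5)² / (([NO])²·(3.6e-4)) = 21
[NO]² = 4.60e-7 ⇒ [NO] = 6.8e-4 M

[NO] = 6.8e-4 M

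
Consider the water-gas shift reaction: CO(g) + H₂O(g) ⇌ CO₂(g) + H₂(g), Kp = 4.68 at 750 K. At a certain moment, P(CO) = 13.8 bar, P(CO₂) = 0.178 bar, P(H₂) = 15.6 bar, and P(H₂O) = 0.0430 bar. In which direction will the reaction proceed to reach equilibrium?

Qp = P(CO₂)·P(H₂) / (P(CO)·P(H₂O)) = (0.178)·(15.6) / ((13.8)·(0.0430)) = 4.68
Qp = 4.68 = Kp, so the system is already at equilibrium.

neither direction; the system is at equilibrium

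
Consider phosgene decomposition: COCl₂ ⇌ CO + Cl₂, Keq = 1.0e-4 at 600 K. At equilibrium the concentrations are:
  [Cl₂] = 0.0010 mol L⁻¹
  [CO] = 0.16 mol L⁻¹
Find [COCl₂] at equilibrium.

At equilibrium, Keq = [CO]·[Cl₂] / [COCl₂] = 1.0e-4.
(0.16)·(0.0010) / ([COCl₂]) = 1.0e-4
[COCl₂] = 1.60 = 1.6 mol L⁻¹

[COCl₂] = 1.6 mol L⁻¹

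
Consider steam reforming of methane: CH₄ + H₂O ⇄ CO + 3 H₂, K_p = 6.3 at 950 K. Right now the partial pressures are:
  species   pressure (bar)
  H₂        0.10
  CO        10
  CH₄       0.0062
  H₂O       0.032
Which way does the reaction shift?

Q_p = P(CO)·P(H₂)³ / (P(CH₄)·P(H₂O)) = (10)·(0.10)³ / ((0.0062)·(0.032)) = 50
Q_p = 50 > K_p = 6.3, so the reverse reaction proceeds.

in the reverse direction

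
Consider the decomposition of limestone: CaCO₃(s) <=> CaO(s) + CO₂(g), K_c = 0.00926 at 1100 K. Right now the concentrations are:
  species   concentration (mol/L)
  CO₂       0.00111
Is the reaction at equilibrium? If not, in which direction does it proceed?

toward products

(CaCO₃, CaO are pure solids — omitted from Q_c.)
Q_c = [CO₂] = 0.00111
Q_c = 0.00111 < K_c = 0.00926, so the forward reaction proceeds.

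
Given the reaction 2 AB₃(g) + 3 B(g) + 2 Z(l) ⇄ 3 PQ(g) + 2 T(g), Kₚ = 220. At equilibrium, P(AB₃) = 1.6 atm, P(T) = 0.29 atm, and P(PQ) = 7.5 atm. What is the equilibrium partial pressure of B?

(Z is a pure liquid — omitted from Kₚ.)
At equilibrium, Kₚ = P(PQ)³·P(T)² / (P(AB₃)²·P(B)³) = 220.
(7.5)³·(0.29)² / ((1.6)²·(P(B))³) = 220
P(B)³ = 0.0630 ⇒ P(B) = 0.40 atm

P(B) = 0.40 atm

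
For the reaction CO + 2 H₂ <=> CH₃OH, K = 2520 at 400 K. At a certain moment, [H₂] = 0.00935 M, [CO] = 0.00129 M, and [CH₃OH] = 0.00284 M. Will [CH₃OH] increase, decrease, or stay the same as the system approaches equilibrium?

Q = [CH₃OH] / ([CO]·[H₂]²) = (0.00284) / ((0.00129)·(0.00935)²) = 25200
Q = 25200 > K = 2520: net reverse reaction.
CH₃OH is a product, so it decreases.

decrease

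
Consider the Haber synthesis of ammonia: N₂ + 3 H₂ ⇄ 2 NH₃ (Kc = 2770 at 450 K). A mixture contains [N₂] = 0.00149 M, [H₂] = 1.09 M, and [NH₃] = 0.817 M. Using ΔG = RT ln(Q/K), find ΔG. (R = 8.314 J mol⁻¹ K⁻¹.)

ΔG = -7.78 kJ/mol

Qc = [NH₃]² / ([N₂]·[H₂]³) = (0.817)² / ((0.00149)·(1.09)³) = 346
ΔG = RT ln(Qc/Kc) = (8.314 J mol⁻¹ K⁻¹)(450 K) × ln(346/2770)
   = (3.741 kJ/mol)(-2.080) = -7.78 kJ/mol
ΔG < 0, so the forward reaction is spontaneous (proceeds forward).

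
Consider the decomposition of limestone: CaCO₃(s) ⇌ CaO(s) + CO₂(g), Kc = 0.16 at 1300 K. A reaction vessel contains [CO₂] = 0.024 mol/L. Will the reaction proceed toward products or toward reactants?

forward (toward products)

(CaCO₃, CaO are pure solids — omitted from Qc.)
Qc = [CO₂] = 0.024
Qc = 0.024 < Kc = 0.16, so the forward reaction proceeds.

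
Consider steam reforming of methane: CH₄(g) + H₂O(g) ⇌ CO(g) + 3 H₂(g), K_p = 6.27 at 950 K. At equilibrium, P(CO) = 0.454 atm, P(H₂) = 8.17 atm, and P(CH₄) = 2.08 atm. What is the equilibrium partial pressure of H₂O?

At equilibrium, K_p = P(CO)·P(H₂)³ / (P(CH₄)·P(H₂O)) = 6.27.
(0.454)·(8.17)³ / ((2.08)·(P(H₂O))) = 6.27
P(H₂O) = 19.0 atm

P(H₂O) = 19.0 atm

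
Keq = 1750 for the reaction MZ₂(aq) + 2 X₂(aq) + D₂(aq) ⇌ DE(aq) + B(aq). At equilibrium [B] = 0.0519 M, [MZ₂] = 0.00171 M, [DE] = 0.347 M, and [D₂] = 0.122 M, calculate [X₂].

[X₂] = 0.222 M

At equilibrium, Keq = [DE]·[B] / ([MZ₂]·[X₂]²·[D₂]) = 1750.
(0.347)·(0.0519) / ((0.00171)·([X₂])²·(0.122)) = 1750
[X₂]² = 0.0493 ⇒ [X₂] = 0.222 M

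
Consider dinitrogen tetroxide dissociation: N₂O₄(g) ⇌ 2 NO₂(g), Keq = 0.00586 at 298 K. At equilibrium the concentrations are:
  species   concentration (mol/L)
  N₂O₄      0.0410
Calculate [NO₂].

[NO₂] = 0.0155 mol/L

At equilibrium, Keq = [NO₂]² / [N₂O₄] = 0.00586.
([NO₂])² / (0.0410) = 0.00586
[NO₂]² = 2.40×10⁻⁴ ⇒ [NO₂] = 0.0155 mol/L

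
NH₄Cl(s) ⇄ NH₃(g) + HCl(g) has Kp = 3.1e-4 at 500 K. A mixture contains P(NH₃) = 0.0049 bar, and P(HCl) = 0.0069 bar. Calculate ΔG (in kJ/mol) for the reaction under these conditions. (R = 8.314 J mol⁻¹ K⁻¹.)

(NH₄Cl is a pure solid — omitted from Qp.)
Qp = P(NH₃)·P(HCl) = (0.0049)·(0.0069) = 3.38e-5
ΔG = RT ln(Qp/Kp) = (8.314 J mol⁻¹ K⁻¹)(500 K) × ln(3.38e-5/3.1e-4)
   = (4.157 kJ/mol)(-2.216) = -9.21 kJ/mol
ΔG < 0, so the forward reaction is spontaneous (proceeds forward).

ΔG = -9.21 kJ/mol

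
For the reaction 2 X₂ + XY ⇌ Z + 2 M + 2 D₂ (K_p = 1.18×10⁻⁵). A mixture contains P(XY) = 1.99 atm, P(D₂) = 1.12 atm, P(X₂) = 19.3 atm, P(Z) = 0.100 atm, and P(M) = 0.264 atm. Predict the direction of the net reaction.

at equilibrium

Q_p = P(Z)·P(M)²·P(D₂)² / (P(X₂)²·P(XY)) = (0.100)·(0.264)²·(1.12)² / ((19.3)²·(1.99)) = 1.18×10⁻⁵
Q_p = 1.18×10⁻⁵ = K_p, so the system is already at equilibrium.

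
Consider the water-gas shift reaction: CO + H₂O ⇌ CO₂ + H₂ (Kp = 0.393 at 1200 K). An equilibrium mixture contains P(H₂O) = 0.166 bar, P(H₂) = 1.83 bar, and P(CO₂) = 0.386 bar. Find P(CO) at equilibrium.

P(CO) = 10.8 bar

At equilibrium, Kp = P(CO₂)·P(H₂) / (P(CO)·P(H₂O)) = 0.393.
(0.386)·(1.83) / ((P(CO))·(0.166)) = 0.393
P(CO) = 10.8 bar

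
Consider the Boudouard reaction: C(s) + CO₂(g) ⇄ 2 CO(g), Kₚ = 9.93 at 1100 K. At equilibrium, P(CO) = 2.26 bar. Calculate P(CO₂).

(C is a pure solid — omitted from Kₚ.)
At equilibrium, Kₚ = P(CO)² / P(CO₂) = 9.93.
(2.26)² / (P(CO₂)) = 9.93
P(CO₂) = 0.514 bar

P(CO₂) = 0.514 bar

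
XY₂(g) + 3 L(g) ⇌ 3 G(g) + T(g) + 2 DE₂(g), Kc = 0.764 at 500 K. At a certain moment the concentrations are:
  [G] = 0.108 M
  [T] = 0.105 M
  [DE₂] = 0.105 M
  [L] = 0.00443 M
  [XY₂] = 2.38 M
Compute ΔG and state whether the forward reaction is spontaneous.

ΔG = 9.24 kJ/mol; the forward reaction is non-spontaneous

Qc = [G]³·[T]·[DE₂]² / ([XY₂]·[L]³) = (0.108)³·(0.105)·(0.105)² / ((2.38)·(0.00443)³) = 7.05
ΔG = RT ln(Qc/Kc) = (8.314 J mol⁻¹ K⁻¹)(500 K) × ln(7.05/0.764)
   = (4.157 kJ/mol)(2.222) = 9.24 kJ/mol
ΔG > 0, so the forward reaction is non-spontaneous (proceeds in reverse).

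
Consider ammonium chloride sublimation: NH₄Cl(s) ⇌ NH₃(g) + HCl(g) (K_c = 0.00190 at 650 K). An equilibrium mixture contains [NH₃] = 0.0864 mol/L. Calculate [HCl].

(NH₄Cl is a pure solid — omitted from K_c.)
At equilibrium, K_c = [NH₃]·[HCl] = 0.00190.
(0.0864)·([HCl]) = 0.00190
[HCl] = 0.0220 mol/L

[HCl] = 0.0220 mol/L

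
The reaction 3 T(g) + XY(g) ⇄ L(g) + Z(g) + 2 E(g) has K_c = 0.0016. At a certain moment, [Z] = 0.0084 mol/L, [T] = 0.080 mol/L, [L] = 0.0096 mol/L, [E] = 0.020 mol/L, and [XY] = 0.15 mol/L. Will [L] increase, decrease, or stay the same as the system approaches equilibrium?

Q_c = [L]·[Z]·[E]² / ([T]³·[XY]) = (0.0096)·(0.0084)·(0.020)² / ((0.080)³·(0.15)) = 4.2e-4
Q_c = 4.2e-4 < K_c = 0.0016: net forward reaction.
L is a product, so it increases.

increase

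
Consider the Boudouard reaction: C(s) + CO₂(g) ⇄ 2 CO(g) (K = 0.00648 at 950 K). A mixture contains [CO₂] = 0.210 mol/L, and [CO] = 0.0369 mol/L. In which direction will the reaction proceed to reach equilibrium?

no net change (already at equilibrium)

(C is a pure solid — omitted from Q.)
Q = [CO]² / [CO₂] = (0.0369)² / (0.210) = 0.00648
Q = 0.00648 = K, so the system is already at equilibrium.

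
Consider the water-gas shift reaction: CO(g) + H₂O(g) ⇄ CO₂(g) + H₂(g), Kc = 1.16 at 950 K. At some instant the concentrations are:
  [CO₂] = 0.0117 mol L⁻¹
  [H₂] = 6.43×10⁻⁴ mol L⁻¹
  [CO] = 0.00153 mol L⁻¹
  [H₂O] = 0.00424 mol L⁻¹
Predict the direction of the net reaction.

Qc = [CO₂]·[H₂] / ([CO]·[H₂O]) = (0.0117)·(6.43×10⁻⁴) / ((0.00153)·(0.00424)) = 1.16
Qc = 1.16 = Kc, so the system is already at equilibrium.

neither direction; the system is at equilibrium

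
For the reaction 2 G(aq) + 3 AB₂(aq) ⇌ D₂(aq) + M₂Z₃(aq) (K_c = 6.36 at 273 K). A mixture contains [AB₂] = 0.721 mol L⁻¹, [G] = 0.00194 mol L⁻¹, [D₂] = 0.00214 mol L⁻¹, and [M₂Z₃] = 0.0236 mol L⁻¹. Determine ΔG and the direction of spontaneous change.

Q_c = [D₂]·[M₂Z₃] / ([G]²·[AB₂]³) = (0.00214)·(0.0236) / ((0.00194)²·(0.721)³) = 35.8
ΔG = RT ln(Q_c/K_c) = (8.314 J mol⁻¹ K⁻¹)(273 K) × ln(35.8/6.36)
   = (2.270 kJ/mol)(1.728) = 3.92 kJ/mol
ΔG > 0, so the forward reaction is non-spontaneous (proceeds in reverse).

ΔG = 3.92 kJ/mol; the forward reaction is non-spontaneous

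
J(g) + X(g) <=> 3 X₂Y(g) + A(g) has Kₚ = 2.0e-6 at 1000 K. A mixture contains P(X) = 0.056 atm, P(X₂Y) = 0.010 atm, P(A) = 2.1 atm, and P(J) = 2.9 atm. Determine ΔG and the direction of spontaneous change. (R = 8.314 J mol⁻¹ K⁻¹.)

ΔG = 15.5 kJ/mol; the forward reaction is non-spontaneous

Qₚ = P(X₂Y)³·P(A) / (P(J)·P(X)) = (0.010)³·(2.1) / ((2.9)·(0.056)) = 1.29e-5
ΔG = RT ln(Qₚ/Kₚ) = (8.314 J mol⁻¹ K⁻¹)(1000 K) × ln(1.29e-5/2.0e-6)
   = (8.314 kJ/mol)(1.864) = 15.5 kJ/mol
ΔG > 0, so the forward reaction is non-spontaneous (proceeds in reverse).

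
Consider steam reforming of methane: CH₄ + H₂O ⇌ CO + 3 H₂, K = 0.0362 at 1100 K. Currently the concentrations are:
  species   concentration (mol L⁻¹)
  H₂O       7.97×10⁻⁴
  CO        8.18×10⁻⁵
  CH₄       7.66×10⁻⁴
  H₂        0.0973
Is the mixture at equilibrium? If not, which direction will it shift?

no; Q > K, reaction proceeds in reverse

Q = [CO]·[H₂]³ / ([CH₄]·[H₂O]) = (8.18×10⁻⁵)·(0.0973)³ / ((7.66×10⁻⁴)·(7.97×10⁻⁴)) = 0.123
Q = 0.123 > K = 0.0362: net reverse reaction.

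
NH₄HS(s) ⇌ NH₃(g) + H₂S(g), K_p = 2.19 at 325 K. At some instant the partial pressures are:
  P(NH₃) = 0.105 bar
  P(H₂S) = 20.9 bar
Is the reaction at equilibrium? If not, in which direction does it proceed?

(NH₄HS is a pure solid — omitted from Q_p.)
Q_p = P(NH₃)·P(H₂S) = (0.105)·(20.9) = 2.19
Q_p = 2.19 = K_p, so the system is already at equilibrium.

neither direction; the system is at equilibrium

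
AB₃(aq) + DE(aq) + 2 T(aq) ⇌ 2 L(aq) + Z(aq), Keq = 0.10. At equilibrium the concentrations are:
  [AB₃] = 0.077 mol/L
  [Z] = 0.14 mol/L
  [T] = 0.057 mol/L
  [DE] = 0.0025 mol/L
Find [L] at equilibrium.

[L] = 6.7×10⁻⁴ mol/L

At equilibrium, Keq = [L]²·[Z] / ([AB₃]·[DE]·[T]²) = 0.10.
([L])²·(0.14) / ((0.077)·(0.0025)·(0.057)²) = 0.10
[L]² = 4.47×10⁻⁷ ⇒ [L] = 6.7×10⁻⁴ mol/L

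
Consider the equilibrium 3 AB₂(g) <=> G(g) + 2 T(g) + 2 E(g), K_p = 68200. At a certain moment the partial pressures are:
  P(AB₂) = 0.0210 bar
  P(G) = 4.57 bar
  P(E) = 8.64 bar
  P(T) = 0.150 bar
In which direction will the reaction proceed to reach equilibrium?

in the reverse direction

Q_p = P(G)·P(T)²·P(E)² / P(AB₂)³ = (4.57)·(0.150)²·(8.64)² / (0.0210)³ = 8.29×10⁵
Q_p = 8.29×10⁵ > K_p = 68200, so the reverse reaction proceeds.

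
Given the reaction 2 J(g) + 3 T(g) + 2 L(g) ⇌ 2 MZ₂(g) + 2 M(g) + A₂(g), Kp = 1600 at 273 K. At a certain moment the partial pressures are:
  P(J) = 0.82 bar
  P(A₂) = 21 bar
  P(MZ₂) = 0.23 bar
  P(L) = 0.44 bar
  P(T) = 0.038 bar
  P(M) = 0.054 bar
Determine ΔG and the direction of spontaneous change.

ΔG = -2.86 kJ/mol; the forward reaction is spontaneous

Qp = P(MZ₂)²·P(M)²·P(A₂) / (P(J)²·P(T)³·P(L)²) = (0.23)²·(0.054)²·(21) / ((0.82)²·(0.038)³·(0.44)²) = 454
ΔG = RT ln(Qp/Kp) = (8.314 J mol⁻¹ K⁻¹)(273 K) × ln(454/1600)
   = (2.270 kJ/mol)(-1.260) = -2.86 kJ/mol
ΔG < 0, so the forward reaction is spontaneous (proceeds forward).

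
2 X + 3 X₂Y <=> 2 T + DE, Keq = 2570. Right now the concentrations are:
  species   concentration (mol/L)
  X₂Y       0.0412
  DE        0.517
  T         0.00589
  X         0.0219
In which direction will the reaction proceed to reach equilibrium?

Q = [T]²·[DE] / ([X]²·[X₂Y]³) = (0.00589)²·(0.517) / ((0.0219)²·(0.0412)³) = 535
Q = 535 < Keq = 2570, so the forward reaction proceeds.

in the forward direction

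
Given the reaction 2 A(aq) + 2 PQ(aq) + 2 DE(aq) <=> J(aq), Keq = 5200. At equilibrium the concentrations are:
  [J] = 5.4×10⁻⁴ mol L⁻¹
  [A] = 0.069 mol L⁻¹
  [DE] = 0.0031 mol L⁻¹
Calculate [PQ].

[PQ] = 1.5 mol L⁻¹

At equilibrium, Keq = [J] / ([A]²·[PQ]²·[DE]²) = 5200.
(5.4×10⁻⁴) / ((0.069)²·([PQ])²·(0.0031)²) = 5200
[PQ]² = 2.27 ⇒ [PQ] = 1.5 mol L⁻¹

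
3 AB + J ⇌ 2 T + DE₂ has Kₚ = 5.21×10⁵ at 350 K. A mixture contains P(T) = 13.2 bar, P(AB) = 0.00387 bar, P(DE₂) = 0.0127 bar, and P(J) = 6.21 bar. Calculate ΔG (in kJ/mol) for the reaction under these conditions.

Qₚ = P(T)²·P(DE₂) / (P(AB)³·P(J)) = (13.2)²·(0.0127) / ((0.00387)³·(6.21)) = 6.15×10⁶
ΔG = RT ln(Qₚ/Kₚ) = (8.314 J mol⁻¹ K⁻¹)(350 K) × ln(6.15×10⁶/5.21×10⁵)
   = (2.910 kJ/mol)(2.468) = 7.18 kJ/mol
ΔG > 0, so the forward reaction is non-spontaneous (proceeds in reverse).

ΔG = 7.18 kJ/mol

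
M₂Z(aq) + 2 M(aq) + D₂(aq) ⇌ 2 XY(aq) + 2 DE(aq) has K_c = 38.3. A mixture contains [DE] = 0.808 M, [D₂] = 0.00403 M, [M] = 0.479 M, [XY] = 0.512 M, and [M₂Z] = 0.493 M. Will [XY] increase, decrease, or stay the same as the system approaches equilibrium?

decrease

Q_c = [XY]²·[DE]² / ([M₂Z]·[M]²·[D₂]) = (0.512)²·(0.808)² / ((0.493)·(0.479)²·(0.00403)) = 375
Q_c = 375 > K_c = 38.3: net reverse reaction.
XY is a product, so it decreases.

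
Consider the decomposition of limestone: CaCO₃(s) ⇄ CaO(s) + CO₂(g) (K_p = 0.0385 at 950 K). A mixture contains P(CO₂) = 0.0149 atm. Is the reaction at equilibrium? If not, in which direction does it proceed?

in the forward direction

(CaCO₃, CaO are pure solids — omitted from Q_p.)
Q_p = P(CO₂) = 0.0149
Q_p = 0.0149 < K_p = 0.0385, so the forward reaction proceeds.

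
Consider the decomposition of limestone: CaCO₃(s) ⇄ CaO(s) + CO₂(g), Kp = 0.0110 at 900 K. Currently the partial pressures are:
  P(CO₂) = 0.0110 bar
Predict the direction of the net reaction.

neither direction; the system is at equilibrium

(CaCO₃, CaO are pure solids — omitted from Qp.)
Qp = P(CO₂) = 0.0110
Qp = 0.0110 = Kp, so the system is already at equilibrium.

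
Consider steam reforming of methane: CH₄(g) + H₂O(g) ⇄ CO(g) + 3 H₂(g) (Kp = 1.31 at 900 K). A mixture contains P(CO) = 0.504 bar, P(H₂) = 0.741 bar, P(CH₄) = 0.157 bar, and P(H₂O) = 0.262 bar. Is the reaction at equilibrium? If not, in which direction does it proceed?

Qp = P(CO)·P(H₂)³ / (P(CH₄)·P(H₂O)) = (0.504)·(0.741)³ / ((0.157)·(0.262)) = 4.99
Qp = 4.99 > Kp = 1.31, so the reverse reaction proceeds.

to the left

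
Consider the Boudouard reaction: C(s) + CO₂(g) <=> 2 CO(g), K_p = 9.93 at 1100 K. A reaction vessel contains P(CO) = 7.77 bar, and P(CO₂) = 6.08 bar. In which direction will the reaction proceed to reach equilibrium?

(C is a pure solid — omitted from Q_p.)
Q_p = P(CO)² / P(CO₂) = (7.77)² / (6.08) = 9.93
Q_p = 9.93 = K_p, so the system is already at equilibrium.

neither direction; the system is at equilibrium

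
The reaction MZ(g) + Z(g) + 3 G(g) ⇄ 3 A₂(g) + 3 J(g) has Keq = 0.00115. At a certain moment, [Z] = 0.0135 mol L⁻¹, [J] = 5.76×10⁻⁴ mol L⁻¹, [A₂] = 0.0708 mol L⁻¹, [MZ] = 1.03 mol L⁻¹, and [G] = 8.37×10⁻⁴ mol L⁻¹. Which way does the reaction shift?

Q = [A₂]³·[J]³ / ([MZ]·[Z]·[G]³) = (0.0708)³·(5.76×10⁻⁴)³ / ((1.03)·(0.0135)·(8.37×10⁻⁴)³) = 0.00832
Q = 0.00832 > Keq = 0.00115, so the reverse reaction proceeds.

reverse (toward reactants)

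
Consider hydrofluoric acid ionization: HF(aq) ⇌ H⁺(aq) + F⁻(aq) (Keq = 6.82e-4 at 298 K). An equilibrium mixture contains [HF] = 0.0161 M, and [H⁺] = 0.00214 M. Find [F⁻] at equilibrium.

[F⁻] = 0.00513 M

At equilibrium, Keq = [H⁺]·[F⁻] / [HF] = 6.82e-4.
(0.00214)·([F⁻]) / (0.0161) = 6.82e-4
[F⁻] = 0.00513 M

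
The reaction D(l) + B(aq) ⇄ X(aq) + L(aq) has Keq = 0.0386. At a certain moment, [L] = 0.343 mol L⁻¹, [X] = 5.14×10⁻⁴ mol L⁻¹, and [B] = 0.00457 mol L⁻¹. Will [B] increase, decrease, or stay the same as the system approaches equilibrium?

stay the same

(D is a pure liquid — omitted from Q.)
Q = [X]·[L] / [B] = (5.14×10⁻⁴)·(0.343) / (0.00457) = 0.0386
Q = 0.0386 = Keq; the system is at equilibrium.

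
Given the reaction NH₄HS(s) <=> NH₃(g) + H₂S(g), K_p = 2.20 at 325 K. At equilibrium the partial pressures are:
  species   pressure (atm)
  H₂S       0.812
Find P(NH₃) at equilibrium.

(NH₄HS is a pure solid — omitted from K_p.)
At equilibrium, K_p = P(NH₃)·P(H₂S) = 2.20.
(P(NH₃))·(0.812) = 2.20
P(NH₃) = 2.71 atm

P(NH₃) = 2.71 atm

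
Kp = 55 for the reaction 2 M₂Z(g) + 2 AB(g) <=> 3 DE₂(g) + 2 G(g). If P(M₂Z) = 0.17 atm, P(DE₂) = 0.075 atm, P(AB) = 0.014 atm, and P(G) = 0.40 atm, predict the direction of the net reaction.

Qp = P(DE₂)³·P(G)² / (P(M₂Z)²·P(AB)²) = (0.075)³·(0.40)² / ((0.17)²·(0.014)²) = 12
Qp = 12 < Kp = 55, so the forward reaction proceeds.

toward products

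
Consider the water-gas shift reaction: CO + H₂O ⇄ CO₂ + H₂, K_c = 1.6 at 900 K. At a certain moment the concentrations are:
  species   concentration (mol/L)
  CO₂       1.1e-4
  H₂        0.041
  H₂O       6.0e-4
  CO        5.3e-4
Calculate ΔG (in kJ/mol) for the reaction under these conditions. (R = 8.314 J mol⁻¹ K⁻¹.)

ΔG = 16.3 kJ/mol

Q_c = [CO₂]·[H₂] / ([CO]·[H₂O]) = (1.1e-4)·(0.041) / ((5.3e-4)·(6.0e-4)) = 14.2
ΔG = RT ln(Q_c/K_c) = (8.314 J mol⁻¹ K⁻¹)(900 K) × ln(14.2/1.6)
   = (7.483 kJ/mol)(2.183) = 16.3 kJ/mol
ΔG > 0, so the forward reaction is non-spontaneous (proceeds in reverse).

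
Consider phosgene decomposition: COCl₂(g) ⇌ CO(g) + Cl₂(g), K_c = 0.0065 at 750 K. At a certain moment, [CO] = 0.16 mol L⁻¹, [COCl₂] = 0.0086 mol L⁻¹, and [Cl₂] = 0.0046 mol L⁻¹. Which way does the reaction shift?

Q_c = [CO]·[Cl₂] / [COCl₂] = (0.16)·(0.0046) / (0.0086) = 0.086
Q_c = 0.086 > K_c = 0.0065, so the reverse reaction proceeds.

reverse (toward reactants)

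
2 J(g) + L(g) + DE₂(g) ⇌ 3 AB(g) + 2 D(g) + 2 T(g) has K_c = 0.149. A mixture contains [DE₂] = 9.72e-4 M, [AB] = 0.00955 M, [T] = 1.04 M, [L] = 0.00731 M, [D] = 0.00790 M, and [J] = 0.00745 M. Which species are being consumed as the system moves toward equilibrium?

Q_c = [AB]³·[D]²·[T]² / ([J]²·[L]·[DE₂]) = (0.00955)³·(0.00790)²·(1.04)² / ((0.00745)²·(0.00731)·(9.72e-4)) = 0.149
Q_c = 0.149 = K_c; the system is at equilibrium.

none (at equilibrium)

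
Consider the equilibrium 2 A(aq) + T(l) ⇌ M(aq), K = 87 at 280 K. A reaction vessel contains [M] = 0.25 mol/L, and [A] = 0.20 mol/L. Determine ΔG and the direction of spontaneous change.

ΔG = -6.13 kJ/mol; the forward reaction is spontaneous

(T is a pure liquid — omitted from Q.)
Q = [M] / [A]² = (0.25) / (0.20)² = 6.25
ΔG = RT ln(Q/K) = (8.314 J mol⁻¹ K⁻¹)(280 K) × ln(6.25/87)
   = (2.328 kJ/mol)(-2.633) = -6.13 kJ/mol
ΔG < 0, so the forward reaction is spontaneous (proceeds forward).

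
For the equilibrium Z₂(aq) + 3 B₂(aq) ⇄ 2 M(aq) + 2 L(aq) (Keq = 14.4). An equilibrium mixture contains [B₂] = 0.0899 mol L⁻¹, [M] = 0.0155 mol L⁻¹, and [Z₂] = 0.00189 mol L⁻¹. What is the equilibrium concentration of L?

At equilibrium, Keq = [M]²·[L]² / ([Z₂]·[B₂]³) = 14.4.
(0.0155)²·([L])² / ((0.00189)·(0.0899)³) = 14.4
[L]² = 0.0823 ⇒ [L] = 0.287 mol L⁻¹

[L] = 0.287 mol L⁻¹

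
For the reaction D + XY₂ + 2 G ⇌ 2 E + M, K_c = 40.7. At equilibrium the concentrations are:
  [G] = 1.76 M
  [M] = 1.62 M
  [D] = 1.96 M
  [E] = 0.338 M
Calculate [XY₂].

At equilibrium, K_c = [E]²·[M] / ([D]·[XY₂]·[G]²) = 40.7.
(0.338)²·(1.62) / ((1.96)·([XY₂])·(1.76)²) = 40.7
[XY₂] = 7.49×10⁻⁴ M

[XY₂] = 7.49×10⁻⁴ M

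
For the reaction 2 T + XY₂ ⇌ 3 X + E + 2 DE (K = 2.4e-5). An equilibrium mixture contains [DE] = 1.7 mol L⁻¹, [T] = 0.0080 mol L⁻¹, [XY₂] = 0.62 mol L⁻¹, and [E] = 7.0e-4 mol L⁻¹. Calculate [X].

At equilibrium, K = [X]³·[E]·[DE]² / ([T]²·[XY₂]) = 2.4e-5.
([X])³·(7.0e-4)·(1.7)² / ((0.0080)²·(0.62)) = 2.4e-5
[X]³ = 4.71e-7 ⇒ [X] = 0.0078 mol L⁻¹

[X] = 0.0078 mol L⁻¹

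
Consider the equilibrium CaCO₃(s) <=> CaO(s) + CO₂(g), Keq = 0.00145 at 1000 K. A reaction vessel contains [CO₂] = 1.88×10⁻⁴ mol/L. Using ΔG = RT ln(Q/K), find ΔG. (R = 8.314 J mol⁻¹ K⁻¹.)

(CaCO₃, CaO are pure solids — omitted from Q.)
Q = [CO₂] = 1.88×10⁻⁴
ΔG = RT ln(Q/Keq) = (8.314 J mol⁻¹ K⁻¹)(1000 K) × ln(1.88×10⁻⁴/0.00145)
   = (8.314 kJ/mol)(-2.043) = -17.0 kJ/mol
ΔG < 0, so the forward reaction is spontaneous (proceeds forward).

ΔG = -17.0 kJ/mol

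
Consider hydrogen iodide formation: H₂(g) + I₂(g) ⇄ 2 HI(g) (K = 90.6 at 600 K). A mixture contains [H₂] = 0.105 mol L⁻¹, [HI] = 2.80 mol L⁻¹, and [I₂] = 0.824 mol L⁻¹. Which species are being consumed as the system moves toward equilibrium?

none (at equilibrium)

Q = [HI]² / ([H₂]·[I₂]) = (2.80)² / ((0.105)·(0.824)) = 90.6
Q = 90.6 = K; the system is at equilibrium.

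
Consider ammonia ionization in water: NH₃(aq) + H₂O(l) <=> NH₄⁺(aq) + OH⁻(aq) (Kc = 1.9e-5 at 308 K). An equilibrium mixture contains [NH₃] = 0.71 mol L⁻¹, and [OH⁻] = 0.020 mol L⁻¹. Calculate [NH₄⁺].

(H₂O is a pure liquid — omitted from Kc.)
At equilibrium, Kc = [NH₄⁺]·[OH⁻] / [NH₃] = 1.9e-5.
([NH₄⁺])·(0.020) / (0.71) = 1.9e-5
[NH₄⁺] = 6.74e-4 = 6.7e-4 mol L⁻¹

[NH₄⁺] = 6.7e-4 mol L⁻¹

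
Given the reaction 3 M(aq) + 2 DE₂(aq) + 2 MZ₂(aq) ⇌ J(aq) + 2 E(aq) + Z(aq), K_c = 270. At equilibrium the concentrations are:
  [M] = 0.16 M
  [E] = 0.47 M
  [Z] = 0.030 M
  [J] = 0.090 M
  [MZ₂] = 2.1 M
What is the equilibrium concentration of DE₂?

[DE₂] = 0.011 M

At equilibrium, K_c = [J]·[E]²·[Z] / ([M]³·[DE₂]²·[MZ₂]²) = 270.
(0.090)·(0.47)²·(0.030) / ((0.16)³·([DE₂])²·(2.1)²) = 270
[DE₂]² = 1.22×10⁻⁴ ⇒ [DE₂] = 0.011 M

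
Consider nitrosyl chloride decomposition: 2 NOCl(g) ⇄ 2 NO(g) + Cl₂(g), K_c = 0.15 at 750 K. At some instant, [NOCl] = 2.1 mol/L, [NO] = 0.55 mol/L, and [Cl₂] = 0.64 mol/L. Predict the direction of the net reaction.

Q_c = [NO]²·[Cl₂] / [NOCl]² = (0.55)²·(0.64) / (2.1)² = 0.044
Q_c = 0.044 < K_c = 0.15, so the forward reaction proceeds.

to the right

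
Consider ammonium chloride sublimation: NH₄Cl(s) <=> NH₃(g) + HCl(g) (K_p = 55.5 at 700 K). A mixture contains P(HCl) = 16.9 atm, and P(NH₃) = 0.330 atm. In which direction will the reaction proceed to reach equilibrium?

forward (toward products)

(NH₄Cl is a pure solid — omitted from Q_p.)
Q_p = P(NH₃)·P(HCl) = (0.330)·(16.9) = 5.58
Q_p = 5.58 < K_p = 55.5, so the forward reaction proceeds.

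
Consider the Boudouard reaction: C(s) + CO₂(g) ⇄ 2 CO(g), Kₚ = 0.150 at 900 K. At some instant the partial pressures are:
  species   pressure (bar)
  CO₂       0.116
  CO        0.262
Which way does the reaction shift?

reverse (toward reactants)

(C is a pure solid — omitted from Qₚ.)
Qₚ = P(CO)² / P(CO₂) = (0.262)² / (0.116) = 0.592
Qₚ = 0.592 > Kₚ = 0.150, so the reverse reaction proceeds.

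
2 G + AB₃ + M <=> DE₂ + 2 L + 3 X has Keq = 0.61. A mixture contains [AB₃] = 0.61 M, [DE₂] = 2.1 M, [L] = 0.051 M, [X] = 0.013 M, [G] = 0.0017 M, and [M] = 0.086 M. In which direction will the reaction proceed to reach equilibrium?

Q = [DE₂]·[L]²·[X]³ / ([G]²·[AB₃]·[M]) = (2.1)·(0.051)²·(0.013)³ / ((0.0017)²·(0.61)·(0.086)) = 0.079
Q = 0.079 < Keq = 0.61, so the forward reaction proceeds.

toward products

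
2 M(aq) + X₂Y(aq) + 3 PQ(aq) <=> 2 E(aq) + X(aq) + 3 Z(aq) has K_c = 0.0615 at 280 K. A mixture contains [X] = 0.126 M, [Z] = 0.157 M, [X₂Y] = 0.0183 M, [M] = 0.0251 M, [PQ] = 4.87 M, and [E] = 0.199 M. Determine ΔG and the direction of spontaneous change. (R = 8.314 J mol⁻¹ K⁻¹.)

Q_c = [E]²·[X]·[Z]³ / ([M]²·[X₂Y]·[PQ]³) = (0.199)²·(0.126)·(0.157)³ / ((0.0251)²·(0.0183)·(4.87)³) = 0.0145
ΔG = RT ln(Q_c/K_c) = (8.314 J mol⁻¹ K⁻¹)(280 K) × ln(0.0145/0.0615)
   = (2.328 kJ/mol)(-1.445) = -3.36 kJ/mol
ΔG < 0, so the forward reaction is spontaneous (proceeds forward).

ΔG = -3.36 kJ/mol; the forward reaction is spontaneous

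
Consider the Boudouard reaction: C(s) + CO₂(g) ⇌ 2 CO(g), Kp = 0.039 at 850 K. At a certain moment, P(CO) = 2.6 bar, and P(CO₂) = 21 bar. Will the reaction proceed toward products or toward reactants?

toward reactants

(C is a pure solid — omitted from Qp.)
Qp = P(CO)² / P(CO₂) = (2.6)² / (21) = 0.32
Qp = 0.32 > Kp = 0.039, so the reverse reaction proceeds.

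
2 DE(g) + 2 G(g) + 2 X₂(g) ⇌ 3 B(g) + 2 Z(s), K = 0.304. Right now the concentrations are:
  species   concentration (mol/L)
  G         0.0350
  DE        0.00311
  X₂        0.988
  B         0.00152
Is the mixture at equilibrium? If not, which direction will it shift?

(Z is a pure solid — omitted from Q.)
Q = [B]³ / ([DE]²·[G]²·[X₂]²) = (0.00152)³ / ((0.00311)²·(0.0350)²·(0.988)²) = 0.304
Q = 0.304 = K; the system is at equilibrium.

yes, at equilibrium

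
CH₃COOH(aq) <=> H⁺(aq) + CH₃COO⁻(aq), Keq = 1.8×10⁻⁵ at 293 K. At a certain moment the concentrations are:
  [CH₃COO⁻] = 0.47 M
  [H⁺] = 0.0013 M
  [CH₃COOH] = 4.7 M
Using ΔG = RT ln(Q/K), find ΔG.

Q = [H⁺]·[CH₃COO⁻] / [CH₃COOH] = (0.0013)·(0.47) / (4.7) = 1.30×10⁻⁴
ΔG = RT ln(Q/Keq) = (8.314 J mol⁻¹ K⁻¹)(293 K) × ln(1.30×10⁻⁴/1.8×10⁻⁵)
   = (2.436 kJ/mol)(1.977) = 4.82 kJ/mol
ΔG > 0, so the forward reaction is non-spontaneous (proceeds in reverse).

ΔG = 4.82 kJ/mol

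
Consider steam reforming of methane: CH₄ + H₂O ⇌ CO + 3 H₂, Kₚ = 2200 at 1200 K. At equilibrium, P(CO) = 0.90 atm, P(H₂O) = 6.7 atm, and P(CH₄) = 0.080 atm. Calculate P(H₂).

P(H₂) = 11 atm

At equilibrium, Kₚ = P(CO)·P(H₂)³ / (P(CH₄)·P(H₂O)) = 2200.
(0.90)·(P(H₂))³ / ((0.080)·(6.7)) = 2200
P(H₂)³ = 1310 ⇒ P(H₂) = 11 atm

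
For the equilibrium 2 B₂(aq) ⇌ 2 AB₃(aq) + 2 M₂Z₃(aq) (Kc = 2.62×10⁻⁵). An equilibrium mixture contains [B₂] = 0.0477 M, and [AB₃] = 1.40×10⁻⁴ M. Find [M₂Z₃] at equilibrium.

At equilibrium, Kc = [AB₃]²·[M₂Z₃]² / [B₂]² = 2.62×10⁻⁵.
(1.40×10⁻⁴)²·([M₂Z₃])² / (0.0477)² = 2.62×10⁻⁵
[M₂Z₃]² = 3.04 ⇒ [M₂Z₃] = 1.74 M

[M₂Z₃] = 1.74 M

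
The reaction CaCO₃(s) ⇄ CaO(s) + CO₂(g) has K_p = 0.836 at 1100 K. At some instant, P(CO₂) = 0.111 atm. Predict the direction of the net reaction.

in the forward direction

(CaCO₃, CaO are pure solids — omitted from Q_p.)
Q_p = P(CO₂) = 0.111
Q_p = 0.111 < K_p = 0.836, so the forward reaction proceeds.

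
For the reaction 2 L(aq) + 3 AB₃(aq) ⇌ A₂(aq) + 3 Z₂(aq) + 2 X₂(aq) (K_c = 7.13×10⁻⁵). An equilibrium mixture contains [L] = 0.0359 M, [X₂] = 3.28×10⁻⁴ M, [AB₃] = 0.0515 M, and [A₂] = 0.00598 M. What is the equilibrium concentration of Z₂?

At equilibrium, K_c = [A₂]·[Z₂]³·[X₂]² / ([L]²·[AB₃]³) = 7.13×10⁻⁵.
(0.00598)·([Z₂])³·(3.28×10⁻⁴)² / ((0.0359)²·(0.0515)³) = 7.13×10⁻⁵
[Z₂]³ = 0.0195 ⇒ [Z₂] = 0.269 M

[Z₂] = 0.269 M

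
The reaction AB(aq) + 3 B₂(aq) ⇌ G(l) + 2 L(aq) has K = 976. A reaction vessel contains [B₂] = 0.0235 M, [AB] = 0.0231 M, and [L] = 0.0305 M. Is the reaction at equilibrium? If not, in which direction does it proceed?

in the reverse direction

(G is a pure liquid — omitted from Q.)
Q = [L]² / ([AB]·[B₂]³) = (0.0305)² / ((0.0231)·(0.0235)³) = 3100
Q = 3100 > K = 976, so the reverse reaction proceeds.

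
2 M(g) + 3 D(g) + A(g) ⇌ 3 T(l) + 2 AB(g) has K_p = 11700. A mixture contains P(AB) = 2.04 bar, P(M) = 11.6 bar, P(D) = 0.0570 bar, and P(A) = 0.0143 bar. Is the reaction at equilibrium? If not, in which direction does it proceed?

(T is a pure liquid — omitted from Q_p.)
Q_p = P(AB)² / (P(M)²·P(D)³·P(A)) = (2.04)² / ((11.6)²·(0.0570)³·(0.0143)) = 11700
Q_p = 11700 = K_p, so the system is already at equilibrium.

at equilibrium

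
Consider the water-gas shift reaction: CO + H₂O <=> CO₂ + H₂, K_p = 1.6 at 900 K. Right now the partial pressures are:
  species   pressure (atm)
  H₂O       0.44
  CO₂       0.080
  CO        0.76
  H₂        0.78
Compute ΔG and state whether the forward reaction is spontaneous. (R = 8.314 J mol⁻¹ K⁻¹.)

ΔG = -16.1 kJ/mol; the forward reaction is spontaneous

Q_p = P(CO₂)·P(H₂) / (P(CO)·P(H₂O)) = (0.080)·(0.78) / ((0.76)·(0.44)) = 0.187
ΔG = RT ln(Q_p/K_p) = (8.314 J mol⁻¹ K⁻¹)(900 K) × ln(0.187/1.6)
   = (7.483 kJ/mol)(-2.147) = -16.1 kJ/mol
ΔG < 0, so the forward reaction is spontaneous (proceeds forward).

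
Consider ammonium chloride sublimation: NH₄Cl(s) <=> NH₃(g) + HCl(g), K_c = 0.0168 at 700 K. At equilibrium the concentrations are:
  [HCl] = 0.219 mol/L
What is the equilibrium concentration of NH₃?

[NH₃] = 0.0767 mol/L

(NH₄Cl is a pure solid — omitted from K_c.)
At equilibrium, K_c = [NH₃]·[HCl] = 0.0168.
([NH₃])·(0.219) = 0.0168
[NH₃] = 0.0767 mol/L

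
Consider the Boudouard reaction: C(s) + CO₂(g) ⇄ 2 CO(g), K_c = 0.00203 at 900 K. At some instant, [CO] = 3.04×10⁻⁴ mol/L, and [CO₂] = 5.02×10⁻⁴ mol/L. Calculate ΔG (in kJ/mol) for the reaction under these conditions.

(C is a pure solid — omitted from Q_c.)
Q_c = [CO]² / [CO₂] = (3.04×10⁻⁴)² / (5.02×10⁻⁴) = 1.84×10⁻⁴
ΔG = RT ln(Q_c/K_c) = (8.314 J mol⁻¹ K⁻¹)(900 K) × ln(1.84×10⁻⁴/0.00203)
   = (7.483 kJ/mol)(-2.401) = -18.0 kJ/mol
ΔG < 0, so the forward reaction is spontaneous (proceeds forward).

ΔG = -18.0 kJ/mol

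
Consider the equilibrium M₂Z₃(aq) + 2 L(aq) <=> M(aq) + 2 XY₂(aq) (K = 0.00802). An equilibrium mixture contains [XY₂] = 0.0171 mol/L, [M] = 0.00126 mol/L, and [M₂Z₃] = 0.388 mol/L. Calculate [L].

At equilibrium, K = [M]·[XY₂]² / ([M₂Z₃]·[L]²) = 0.00802.
(0.00126)·(0.0171)² / ((0.388)·([L])²) = 0.00802
[L]² = 1.18×10⁻⁴ ⇒ [L] = 0.0109 mol/L

[L] = 0.0109 mol/L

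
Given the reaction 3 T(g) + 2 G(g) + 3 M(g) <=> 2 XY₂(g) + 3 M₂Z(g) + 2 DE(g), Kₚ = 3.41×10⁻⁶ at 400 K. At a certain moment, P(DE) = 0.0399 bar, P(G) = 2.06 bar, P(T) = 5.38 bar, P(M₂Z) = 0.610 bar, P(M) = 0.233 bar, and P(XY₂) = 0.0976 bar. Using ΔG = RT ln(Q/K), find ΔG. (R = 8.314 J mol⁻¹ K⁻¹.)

Qₚ = P(XY₂)²·P(M₂Z)³·P(DE)² / (P(T)³·P(G)²·P(M)³) = (0.0976)²·(0.610)³·(0.0399)² / ((5.38)³·(2.06)²·(0.233)³) = 4.12×10⁻⁷
ΔG = RT ln(Qₚ/Kₚ) = (8.314 J mol⁻¹ K⁻¹)(400 K) × ln(4.12×10⁻⁷/3.41×10⁻⁶)
   = (3.326 kJ/mol)(-2.113) = -7.03 kJ/mol
ΔG < 0, so the forward reaction is spontaneous (proceeds forward).

ΔG = -7.03 kJ/mol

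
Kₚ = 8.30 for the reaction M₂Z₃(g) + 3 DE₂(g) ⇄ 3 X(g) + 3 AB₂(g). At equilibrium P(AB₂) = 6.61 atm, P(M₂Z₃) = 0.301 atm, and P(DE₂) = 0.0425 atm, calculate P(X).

P(X) = 0.00872 atm

At equilibrium, Kₚ = P(X)³·P(AB₂)³ / (P(M₂Z₃)·P(DE₂)³) = 8.30.
(P(X))³·(6.61)³ / ((0.301)·(0.0425)³) = 8.30
P(X)³ = 6.64e-7 ⇒ P(X) = 0.00872 atm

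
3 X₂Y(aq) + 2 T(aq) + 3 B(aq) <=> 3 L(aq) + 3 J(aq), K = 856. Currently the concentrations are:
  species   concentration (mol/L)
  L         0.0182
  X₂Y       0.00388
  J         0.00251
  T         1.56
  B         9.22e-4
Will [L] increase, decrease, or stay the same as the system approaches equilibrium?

stay the same

Q = [L]³·[J]³ / ([X₂Y]³·[T]²·[B]³) = (0.0182)³·(0.00251)³ / ((0.00388)³·(1.56)²·(9.22e-4)³) = 856
Q = 856 = K; the system is at equilibrium.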